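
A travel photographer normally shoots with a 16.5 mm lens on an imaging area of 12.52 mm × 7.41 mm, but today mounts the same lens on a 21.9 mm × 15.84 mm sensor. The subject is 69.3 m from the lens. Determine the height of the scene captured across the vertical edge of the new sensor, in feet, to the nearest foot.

The focal length stays 16.5 mm; the relevant sensor dimension is now h = 15.84 mm. Object distance dₒ = 69.3 m = 69300 mm.
Thin-lens field height W = h·(dₒ − f)/f = 15.84 × (69300 − 16.5)/16.5 ≈ 66512.160 mm = 66512.160/304.8 ft = 218.216 ft.

218 ft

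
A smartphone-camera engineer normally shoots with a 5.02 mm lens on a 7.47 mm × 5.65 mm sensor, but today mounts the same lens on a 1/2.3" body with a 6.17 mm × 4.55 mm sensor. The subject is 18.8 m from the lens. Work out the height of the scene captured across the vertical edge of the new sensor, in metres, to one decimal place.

The focal length stays 5.02 mm; the relevant sensor dimension is now h = 4.55 mm. Object distance dₒ = 18.8 m = 18800 mm.
Thin-lens field height W = h·(dₒ − f)/f = 4.55 × (18800 − 5.02)/5.02 ≈ 17035.291 mm = 17.0353 m.

17.0 m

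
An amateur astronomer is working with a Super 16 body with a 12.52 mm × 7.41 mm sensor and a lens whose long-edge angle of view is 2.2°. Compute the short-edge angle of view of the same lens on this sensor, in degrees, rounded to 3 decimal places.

From the long-edge AOV: f = 12.52 / (2·tan(1.1°)) = 12.52 / 0.03840 ≈ 326.0250 mm.
Short-edge AOV = 2·arctan(7.41 / (2 × 326.0250)) = 2·arctan(0.01136) ≈ 1.3022°.

1.302°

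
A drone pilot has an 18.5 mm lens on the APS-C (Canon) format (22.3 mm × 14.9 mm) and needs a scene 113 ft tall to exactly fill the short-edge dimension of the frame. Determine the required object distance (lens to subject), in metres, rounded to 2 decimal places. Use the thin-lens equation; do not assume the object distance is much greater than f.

W: 113 ft × 304.8 mm/ft = 34442.40 mm.
Magnification m = h/W = dᵢ/dₒ; combined with 1/f = 1/dₒ + 1/dᵢ this gives dₒ = f·(1 + W/h).
dₒ = 18.5 mm × (1 + 34442.4/14.9) = 18.5 × 2312.5704 ≈ 42782.552 mm = 42.7826 m.

42.78 m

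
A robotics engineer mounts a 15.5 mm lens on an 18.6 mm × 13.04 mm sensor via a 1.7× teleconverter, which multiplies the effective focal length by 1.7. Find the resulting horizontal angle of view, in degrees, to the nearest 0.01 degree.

Effective focal length f = 15.5 × 1.7 = 26.35 mm.
α = 2·arctan(18.6 / (2 × 26.35)) = 2·arctan(0.35294) ≈ 38.8801°.

38.88°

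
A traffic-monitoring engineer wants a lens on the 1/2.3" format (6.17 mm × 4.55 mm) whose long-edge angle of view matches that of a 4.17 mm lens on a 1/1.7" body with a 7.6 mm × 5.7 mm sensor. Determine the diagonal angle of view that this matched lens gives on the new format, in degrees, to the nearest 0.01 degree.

Equal long-edge AOV ⇒ f₂ = f₁ · 6.17/7.6 = 4.17 × 0.81184 ≈ 3.3854 mm.
Sensor diagonal = √(6.17² + 4.55²) = √58.7714 ≈ 7.6663 mm.
Diagonal AOV on the new format = 2·arctan(7.6663 / (2 × 3.3854)) = 2·arctan(1.13226) ≈ 97.0987°.

97.10°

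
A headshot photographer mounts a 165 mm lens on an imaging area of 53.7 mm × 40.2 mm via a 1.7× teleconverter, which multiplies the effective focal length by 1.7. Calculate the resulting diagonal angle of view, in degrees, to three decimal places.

Effective focal length f = 165 × 1.7 = 280.5 mm.
Sensor diagonal = √(53.7² + 40.2²) = √4499.7300 ≈ 67.0800 mm.
α = 2·arctan(67.080 / (2 × 280.5)) = 2·arctan(0.11957) ≈ 13.6372°.

13.637°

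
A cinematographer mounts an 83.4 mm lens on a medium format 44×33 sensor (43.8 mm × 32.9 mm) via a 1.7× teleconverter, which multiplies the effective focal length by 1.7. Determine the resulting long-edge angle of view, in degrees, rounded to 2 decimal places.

Effective focal length f = 83.4 × 1.7 = 141.78 mm.
α = 2·arctan(43.8 / (2 × 141.78)) = 2·arctan(0.15446) ≈ 17.5616°.

17.56°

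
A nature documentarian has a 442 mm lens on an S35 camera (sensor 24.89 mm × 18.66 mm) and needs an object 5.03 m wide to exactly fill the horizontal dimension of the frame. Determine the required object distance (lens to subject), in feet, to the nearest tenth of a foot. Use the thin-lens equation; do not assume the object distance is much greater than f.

294.5 ft

W: 5.03 m = 5030 mm.
Magnification m = w/W = dᵢ/dₒ; combined with 1/f = 1/dₒ + 1/dᵢ this gives dₒ = f·(1 + W/w).
dₒ = 442 mm × (1 + 5030/24.89) = 442 × 203.0892 ≈ 89765.423 mm = 89765.423/304.8 ft = 294.506 ft.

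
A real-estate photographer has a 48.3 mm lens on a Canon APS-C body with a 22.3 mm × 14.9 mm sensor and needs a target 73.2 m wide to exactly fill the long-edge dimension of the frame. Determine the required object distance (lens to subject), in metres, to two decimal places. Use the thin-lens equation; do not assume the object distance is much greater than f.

W: 73.2 m = 73200 mm.
Magnification m = w/W = dᵢ/dₒ; combined with 1/f = 1/dₒ + 1/dᵢ this gives dₒ = f·(1 + W/w).
dₒ = 48.3 mm × (1 + 73200/22.3) = 48.3 × 3283.5112 ≈ 158593.591 mm = 158.594 m.

158.59 m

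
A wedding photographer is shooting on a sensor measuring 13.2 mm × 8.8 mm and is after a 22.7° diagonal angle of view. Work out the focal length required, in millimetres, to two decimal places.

39.52 mm

Sensor diagonal = √(13.2² + 8.8²) = √251.6800 ≈ 15.8644 mm.
From α = 2·arctan(d/2f) we get f = d / (2·tan(α/2)).
With d = 15.8644 mm and α/2 = 11.35°, tan(α/2) ≈ 0.20073, so f ≈ 15.8644 / 0.40145 ≈ 39.5173 mm.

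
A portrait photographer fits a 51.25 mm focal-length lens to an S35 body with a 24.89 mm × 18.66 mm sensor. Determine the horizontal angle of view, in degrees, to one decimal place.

Angle of view α = 2·arctan(w/2f) with w = 24.89 mm and f = 51.25 mm.
w/2f = 0.24283; arctan(0.24283) ≈ 13.6489°, so α ≈ 27.2978°.

27.3°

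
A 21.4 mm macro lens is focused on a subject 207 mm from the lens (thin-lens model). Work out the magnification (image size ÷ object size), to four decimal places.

Thin lens: 1/f = 1/dₒ + 1/dᵢ → 1/dᵢ = 1/21.4 − 1/207 = 0.0418981 mm⁻¹, so dᵢ ≈ 23.8675 mm.
Magnification m = dᵢ/dₒ = 23.8675/207 ≈ 0.11530.

0.1153×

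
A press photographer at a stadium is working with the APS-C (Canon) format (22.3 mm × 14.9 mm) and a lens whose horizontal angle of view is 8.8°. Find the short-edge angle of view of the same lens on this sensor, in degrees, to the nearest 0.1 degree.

5.9°

From the horizontal AOV: f = 22.3 / (2·tan(4.4°)) = 22.3 / 0.15389 ≈ 144.9072 mm.
Short-edge AOV = 2·arctan(14.9 / (2 × 144.9072)) = 2·arctan(0.05141) ≈ 5.8862°.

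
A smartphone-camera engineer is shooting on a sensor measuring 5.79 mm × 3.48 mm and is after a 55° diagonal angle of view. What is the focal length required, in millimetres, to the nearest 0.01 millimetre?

6.49 mm

Sensor diagonal = √(5.79² + 3.48²) = √45.6345 ≈ 6.7553 mm.
From α = 2·arctan(d/2f) we get f = d / (2·tan(α/2)).
With d = 6.7553 mm and α/2 = 27.5°, tan(α/2) ≈ 0.52057, so f ≈ 6.7553 / 1.04113 ≈ 6.4884 mm.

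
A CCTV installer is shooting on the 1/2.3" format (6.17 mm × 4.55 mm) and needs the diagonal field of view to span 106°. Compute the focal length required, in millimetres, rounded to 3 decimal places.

2.888 mm

Sensor diagonal = √(6.17² + 4.55²) = √58.7714 ≈ 7.6663 mm.
From α = 2·arctan(d/2f) we get f = d / (2·tan(α/2)).
With d = 7.6663 mm and α/2 = 53°, tan(α/2) ≈ 1.32704, so f ≈ 7.6663 / 2.65409 ≈ 2.8885 mm.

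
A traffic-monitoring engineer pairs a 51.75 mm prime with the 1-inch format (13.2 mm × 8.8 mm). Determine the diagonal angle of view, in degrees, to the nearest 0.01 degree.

17.43°

Sensor diagonal = √(13.2² + 8.8²) = √251.6800 ≈ 15.8644 mm.
Angle of view α = 2·arctan(d/2f) with d = 15.8644 mm and f = 51.75 mm.
d/2f = 0.15328; arctan(0.15328) ≈ 8.7144°, so α ≈ 17.4289°.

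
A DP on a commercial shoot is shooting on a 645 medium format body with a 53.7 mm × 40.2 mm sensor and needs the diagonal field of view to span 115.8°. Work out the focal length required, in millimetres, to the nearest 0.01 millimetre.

Sensor diagonal = √(53.7² + 40.2²) = √4499.7300 ≈ 67.0800 mm.
From α = 2·arctan(d/2f) we get f = d / (2·tan(α/2)).
With d = 67.0800 mm and α/2 = 57.9°, tan(α/2) ≈ 1.59414, so f ≈ 67.0800 / 3.18827 ≈ 21.0396 mm.

21.04 mm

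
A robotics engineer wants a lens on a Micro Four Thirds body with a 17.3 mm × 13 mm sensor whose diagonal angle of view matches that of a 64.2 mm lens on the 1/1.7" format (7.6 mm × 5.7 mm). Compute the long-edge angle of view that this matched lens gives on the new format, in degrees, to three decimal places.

6.770°

Sensor diagonal = √(7.6² + 5.7²) = √90.2500 ≈ 9.5000 mm.
Sensor diagonal = √(17.3² + 13²) = √468.2900 ≈ 21.6400 mm.
Equal diagonal AOV ⇒ f₂ = f₁ · 21.6400/9.5000 = 64.2 × 2.27790 ≈ 146.2409 mm.
Long-edge AOV on the new format = 2·arctan(17.3 / (2 × 146.2409)) = 2·arctan(0.05915) ≈ 6.7701°.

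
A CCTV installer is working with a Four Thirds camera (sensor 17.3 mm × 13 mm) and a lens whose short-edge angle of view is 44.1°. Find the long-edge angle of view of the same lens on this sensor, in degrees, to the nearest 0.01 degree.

From the short-edge AOV: f = 13 / (2·tan(22.05°)) = 13 / 0.81008 ≈ 16.0477 mm.
Long-edge AOV = 2·arctan(17.3 / (2 × 16.0477)) = 2·arctan(0.53902) ≈ 56.6508°.

56.65°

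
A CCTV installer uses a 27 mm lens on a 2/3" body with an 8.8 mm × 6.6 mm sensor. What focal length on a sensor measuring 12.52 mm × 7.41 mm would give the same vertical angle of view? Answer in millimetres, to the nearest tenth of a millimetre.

Equal angle of view means equal height/f ratio, so f₂ = f₁ · (height₂/height₁) = 27 × 7.41/6.6.
f₂ = 27 × 1.12273 ≈ 30.314 mm.

30.3 mm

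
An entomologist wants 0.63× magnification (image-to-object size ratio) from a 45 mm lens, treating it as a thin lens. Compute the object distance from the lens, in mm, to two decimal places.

116.43 mm

With m = dᵢ/dₒ and 1/f = 1/dₒ + 1/dᵢ, substituting dᵢ = m·dₒ gives 1/f = (1 + 1/m)/dₒ, hence dₒ = f·(1 + 1/m).
dₒ = 45 × (1 + 1/0.63) = 45 × 2.58730 ≈ 116.429 mm.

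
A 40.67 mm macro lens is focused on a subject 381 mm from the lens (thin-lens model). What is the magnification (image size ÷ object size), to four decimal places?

Thin lens: 1/f = 1/dₒ + 1/dᵢ → 1/dᵢ = 1/40.67 − 1/381 = 0.0219635 mm⁻¹, so dᵢ ≈ 45.5301 mm.
Magnification m = dᵢ/dₒ = 45.5301/381 ≈ 0.11950.

0.1195×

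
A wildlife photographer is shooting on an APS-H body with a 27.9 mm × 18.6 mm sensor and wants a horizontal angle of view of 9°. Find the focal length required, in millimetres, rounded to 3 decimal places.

From α = 2·arctan(w/2f) we get f = w / (2·tan(α/2)).
With w = 27.9 mm and α/2 = 4.5°, tan(α/2) ≈ 0.07870, so f ≈ 27.9 / 0.15740 ≈ 177.2516 mm.

177.252 mm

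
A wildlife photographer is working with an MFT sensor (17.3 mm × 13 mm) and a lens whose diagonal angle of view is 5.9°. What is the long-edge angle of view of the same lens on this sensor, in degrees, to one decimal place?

Sensor diagonal = √(17.3² + 13²) = √468.2900 ≈ 21.6400 mm.
From the diagonal AOV: f = 21.6400 / (2·tan(2.95°)) = 21.6400 / 0.10307 ≈ 209.9636 mm.
Long-edge AOV = 2·arctan(17.3 / (2 × 209.9636)) = 2·arctan(0.04120) ≈ 4.7182°.

4.7°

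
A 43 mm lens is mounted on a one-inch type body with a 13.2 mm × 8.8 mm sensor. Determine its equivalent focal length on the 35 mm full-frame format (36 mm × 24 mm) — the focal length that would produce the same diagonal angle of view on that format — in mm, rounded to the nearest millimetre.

117 mm

Sensor diagonal = √(13.2² + 8.8²) = √251.6800 ≈ 15.8644 mm.
Sensor diagonal = √(36² + 24²) = √1872.0000 ≈ 43.2666 mm.
Equal angle of view means equal diagonal/f ratio, so f₂ = f₁ · (diagonal₂/diagonal₁) = 43 × 43.2666/15.8644.
f₂ = 43 × 2.72727 ≈ 117.273 mm.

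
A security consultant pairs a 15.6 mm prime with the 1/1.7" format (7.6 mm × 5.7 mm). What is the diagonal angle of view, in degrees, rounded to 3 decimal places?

Sensor diagonal = √(7.6² + 5.7²) = √90.2500 ≈ 9.5000 mm.
Angle of view α = 2·arctan(d/2f) with d = 9.5000 mm and f = 15.6 mm.
d/2f = 0.30449; arctan(0.30449) ≈ 16.9348°, so α ≈ 33.8696°.

33.870°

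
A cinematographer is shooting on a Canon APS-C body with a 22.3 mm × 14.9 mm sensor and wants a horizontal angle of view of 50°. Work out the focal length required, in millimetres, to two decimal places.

23.91 mm

From α = 2·arctan(w/2f) we get f = w / (2·tan(α/2)).
With w = 22.3 mm and α/2 = 25°, tan(α/2) ≈ 0.46631, so f ≈ 22.3 / 0.93262 ≈ 23.9113 mm.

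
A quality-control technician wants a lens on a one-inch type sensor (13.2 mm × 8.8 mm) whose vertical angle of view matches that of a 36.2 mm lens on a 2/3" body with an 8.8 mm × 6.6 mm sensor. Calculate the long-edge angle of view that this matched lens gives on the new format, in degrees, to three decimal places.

Equal vertical AOV ⇒ f₂ = f₁ · 8.8/6.6 = 36.2 × 1.33333 ≈ 48.2667 mm.
Long-edge AOV on the new format = 2·arctan(13.2 / (2 × 48.2667)) = 2·arctan(0.13674) ≈ 15.5727°.

15.573°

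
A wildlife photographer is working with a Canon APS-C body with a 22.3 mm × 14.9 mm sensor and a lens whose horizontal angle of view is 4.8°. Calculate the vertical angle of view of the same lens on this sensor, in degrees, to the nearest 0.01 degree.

3.21°

From the horizontal AOV: f = 22.3 / (2·tan(2.4°)) = 22.3 / 0.08382 ≈ 266.0309 mm.
Vertical AOV = 2·arctan(14.9 / (2 × 266.0309)) = 2·arctan(0.02800) ≈ 3.2082°.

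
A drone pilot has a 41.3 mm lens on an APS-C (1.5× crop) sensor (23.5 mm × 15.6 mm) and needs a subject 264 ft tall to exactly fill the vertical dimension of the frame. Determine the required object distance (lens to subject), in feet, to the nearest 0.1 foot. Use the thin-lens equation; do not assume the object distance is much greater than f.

699.1 ft

W: 264 ft × 304.8 mm/ft = 80467.20 mm.
Magnification m = h/W = dᵢ/dₒ; combined with 1/f = 1/dₒ + 1/dᵢ this gives dₒ = f·(1 + W/h).
dₒ = 41.3 mm × (1 + 80467.2/15.6) = 41.3 × 5159.1537 ≈ 213073.047 mm = 213073.047/304.8 ft = 699.059 ft.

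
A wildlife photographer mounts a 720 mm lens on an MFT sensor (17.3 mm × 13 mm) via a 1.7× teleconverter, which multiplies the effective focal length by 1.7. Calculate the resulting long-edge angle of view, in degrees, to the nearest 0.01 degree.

Effective focal length f = 720 × 1.7 = 1224 mm.
α = 2·arctan(17.3 / (2 × 1224)) = 2·arctan(0.00707) ≈ 0.8098°.

0.81°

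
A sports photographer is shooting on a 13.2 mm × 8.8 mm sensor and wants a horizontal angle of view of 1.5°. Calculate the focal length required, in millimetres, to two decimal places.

From α = 2·arctan(w/2f) we get f = w / (2·tan(α/2)).
With w = 13.2 mm and α/2 = 0.75°, tan(α/2) ≈ 0.01309, so f ≈ 13.2 / 0.02618 ≈ 504.1741 mm.

504.17 mm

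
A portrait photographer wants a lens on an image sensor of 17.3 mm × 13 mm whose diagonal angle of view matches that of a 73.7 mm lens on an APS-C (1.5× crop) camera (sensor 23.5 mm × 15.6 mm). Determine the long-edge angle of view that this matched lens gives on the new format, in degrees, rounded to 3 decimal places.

Sensor diagonal = √(23.5² + 15.6²) = √795.6100 ≈ 28.2066 mm.
Sensor diagonal = √(17.3² + 13²) = √468.2900 ≈ 21.6400 mm.
Equal diagonal AOV ⇒ f₂ = f₁ · 21.6400/28.2066 = 73.7 × 0.76720 ≈ 56.5425 mm.
Long-edge AOV on the new format = 2·arctan(17.3 / (2 × 56.5425)) = 2·arctan(0.15298) ≈ 17.3956°.

17.396°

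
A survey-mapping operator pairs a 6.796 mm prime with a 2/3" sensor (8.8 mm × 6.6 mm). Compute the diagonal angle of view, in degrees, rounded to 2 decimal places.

77.97°

Sensor diagonal = √(8.8² + 6.6²) = √121.0000 ≈ 11.0000 mm.
Angle of view α = 2·arctan(d/2f) with d = 11.0000 mm and f = 6.796 mm.
d/2f = 0.80930; arctan(0.80930) ≈ 38.9832°, so α ≈ 77.9665°.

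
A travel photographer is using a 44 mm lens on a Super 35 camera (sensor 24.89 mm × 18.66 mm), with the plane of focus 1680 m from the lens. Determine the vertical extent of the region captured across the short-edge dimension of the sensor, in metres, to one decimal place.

dₒ: 1680 m = 1.68e+06 mm.
Similar triangles through the lens centre give W/dₒ = h/dᵢ; with 1/f = 1/dₒ + 1/dᵢ this gives W = h·(dₒ − f)/f.
W = 18.66 mm × (1.68e+06 − 44) / 44 = 18.66 × 38180.8182 ≈ 712454.067 mm = 712.454 m.

712.5 m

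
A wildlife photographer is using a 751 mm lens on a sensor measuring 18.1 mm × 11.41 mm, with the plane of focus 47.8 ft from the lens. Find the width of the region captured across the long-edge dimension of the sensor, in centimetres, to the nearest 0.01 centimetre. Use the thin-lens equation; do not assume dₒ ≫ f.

dₒ: 47.8 ft × 304.8 mm/ft = 14569.44 mm.
Similar triangles through the lens centre give W/dₒ = w/dᵢ; with 1/f = 1/dₒ + 1/dᵢ this gives W = w·(dₒ − f)/f.
W = 18.1 mm × (14569.4 − 751) / 751 = 18.1 × 18.4001 ≈ 333.041 mm = 33.3041 cm.

33.30 cm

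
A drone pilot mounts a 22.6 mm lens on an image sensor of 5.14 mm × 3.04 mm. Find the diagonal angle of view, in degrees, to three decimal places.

Sensor diagonal = √(5.14² + 3.04²) = √35.6612 ≈ 5.9717 mm.
Angle of view α = 2·arctan(d/2f) with d = 5.9717 mm and f = 22.6 mm.
d/2f = 0.13212; arctan(0.13212) ≈ 7.5262°, so α ≈ 15.0523°.

15.052°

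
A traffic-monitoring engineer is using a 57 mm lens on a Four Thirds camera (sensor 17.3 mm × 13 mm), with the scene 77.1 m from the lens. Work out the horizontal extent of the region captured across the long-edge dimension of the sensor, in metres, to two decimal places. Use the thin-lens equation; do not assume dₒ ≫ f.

23.38 m

dₒ: 77.1 m = 77100 mm.
Similar triangles through the lens centre give W/dₒ = w/dᵢ; with 1/f = 1/dₒ + 1/dᵢ this gives W = w·(dₒ − f)/f.
W = 17.3 mm × (77100 − 57) / 57 = 17.3 × 1351.6316 ≈ 23383.226 mm = 23.3832 m.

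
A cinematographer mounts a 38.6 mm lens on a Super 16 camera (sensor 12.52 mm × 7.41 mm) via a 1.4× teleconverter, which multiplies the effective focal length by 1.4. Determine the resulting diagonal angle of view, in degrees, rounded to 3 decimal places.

15.333°

Effective focal length f = 38.6 × 1.4 = 54.04 mm.
Sensor diagonal = √(12.52² + 7.41²) = √211.6585 ≈ 14.5485 mm.
α = 2·arctan(14.548 / (2 × 54.04)) = 2·arctan(0.13461) ≈ 15.3328°.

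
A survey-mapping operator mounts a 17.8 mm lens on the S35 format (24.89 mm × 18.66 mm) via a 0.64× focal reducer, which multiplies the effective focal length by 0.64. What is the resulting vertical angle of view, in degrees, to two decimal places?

Effective focal length f = 17.8 × 0.64 = 11.392 mm.
α = 2·arctan(18.66 / (2 × 11.392)) = 2·arctan(0.81900) ≈ 78.6347°.

78.63°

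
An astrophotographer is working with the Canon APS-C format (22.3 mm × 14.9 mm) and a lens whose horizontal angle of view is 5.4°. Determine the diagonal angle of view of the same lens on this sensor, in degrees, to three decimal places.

From the horizontal AOV: f = 22.3 / (2·tan(2.7°)) = 22.3 / 0.09432 ≈ 236.4352 mm.
Sensor diagonal = √(22.3² + 14.9²) = √719.3000 ≈ 26.8198 mm.
Diagonal AOV = 2·arctan(26.8198 / (2 × 236.4352)) = 2·arctan(0.05672) ≈ 6.4923°.

6.492°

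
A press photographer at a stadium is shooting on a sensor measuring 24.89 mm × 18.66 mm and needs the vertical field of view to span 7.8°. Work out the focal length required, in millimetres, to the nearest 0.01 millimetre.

136.86 mm

From α = 2·arctan(h/2f) we get f = h / (2·tan(α/2)).
With h = 18.66 mm and α/2 = 3.9°, tan(α/2) ≈ 0.06817, so f ≈ 18.66 / 0.13635 ≈ 136.8574 mm.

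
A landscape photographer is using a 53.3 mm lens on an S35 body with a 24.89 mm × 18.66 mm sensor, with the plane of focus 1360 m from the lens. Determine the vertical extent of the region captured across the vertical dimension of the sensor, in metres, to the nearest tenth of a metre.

476.1 m

dₒ: 1360 m = 1.36e+06 mm.
Similar triangles through the lens centre give W/dₒ = h/dᵢ; with 1/f = 1/dₒ + 1/dᵢ this gives W = h·(dₒ − f)/f.
W = 18.66 mm × (1.36e+06 − 53.3) / 53.3 = 18.66 × 25514.9475 ≈ 476108.920 mm = 476.109 m.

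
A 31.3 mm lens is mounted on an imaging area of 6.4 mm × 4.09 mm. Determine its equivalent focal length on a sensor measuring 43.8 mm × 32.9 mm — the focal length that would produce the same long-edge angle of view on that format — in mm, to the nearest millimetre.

214 mm

Equal angle of view means equal width/f ratio, so f₂ = f₁ · (width₂/width₁) = 31.3 × 43.8/6.4.
f₂ = 31.3 × 6.84375 ≈ 214.209 mm.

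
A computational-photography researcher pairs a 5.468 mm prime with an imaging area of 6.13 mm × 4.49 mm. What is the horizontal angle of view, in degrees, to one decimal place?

Angle of view α = 2·arctan(w/2f) with w = 6.13 mm and f = 5.468 mm.
w/2f = 0.56053; arctan(0.56053) ≈ 29.2721°, so α ≈ 58.5442°.

58.5°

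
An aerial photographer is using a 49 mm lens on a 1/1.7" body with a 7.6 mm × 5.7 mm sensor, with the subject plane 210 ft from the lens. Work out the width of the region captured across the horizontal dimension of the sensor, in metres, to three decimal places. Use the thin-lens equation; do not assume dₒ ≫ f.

9.920 m

dₒ: 210 ft × 304.8 mm/ft = 64008.00 mm.
Similar triangles through the lens centre give W/dₒ = w/dᵢ; with 1/f = 1/dₒ + 1/dᵢ this gives W = w·(dₒ − f)/f.
W = 7.6 mm × (64008 − 49) / 49 = 7.6 × 1305.2857 ≈ 9920.171 mm = 9.92017 m.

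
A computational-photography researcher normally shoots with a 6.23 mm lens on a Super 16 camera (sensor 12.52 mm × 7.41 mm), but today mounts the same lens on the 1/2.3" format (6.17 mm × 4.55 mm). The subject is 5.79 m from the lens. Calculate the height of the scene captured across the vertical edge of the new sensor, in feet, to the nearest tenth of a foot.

The focal length stays 6.23 mm; the relevant sensor dimension is now h = 4.55 mm. Object distance dₒ = 5.79 m = 5790 mm.
Thin-lens field height W = h·(dₒ − f)/f = 4.55 × (5790 − 6.23)/6.23 ≈ 4224.102 mm = 4224.102/304.8 ft = 13.8586 ft.

13.9 ft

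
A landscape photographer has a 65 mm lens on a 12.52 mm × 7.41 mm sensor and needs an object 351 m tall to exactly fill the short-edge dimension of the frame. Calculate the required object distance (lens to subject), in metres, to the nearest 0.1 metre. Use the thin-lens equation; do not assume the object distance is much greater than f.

W: 351 m = 351000 mm.
Magnification m = h/W = dᵢ/dₒ; combined with 1/f = 1/dₒ + 1/dᵢ this gives dₒ = f·(1 + W/h).
dₒ = 65 mm × (1 + 351000/7.41) = 65 × 47369.4211 ≈ 3079012.368 mm = 3079.01 m.

3079.0 m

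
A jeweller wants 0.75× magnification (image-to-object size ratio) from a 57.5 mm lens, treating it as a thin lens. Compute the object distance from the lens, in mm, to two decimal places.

With m = dᵢ/dₒ and 1/f = 1/dₒ + 1/dᵢ, substituting dᵢ = m·dₒ gives 1/f = (1 + 1/m)/dₒ, hence dₒ = f·(1 + 1/m).
dₒ = 57.5 × (1 + 1/0.75) = 57.5 × 2.33333 ≈ 134.167 mm.

134.17 mm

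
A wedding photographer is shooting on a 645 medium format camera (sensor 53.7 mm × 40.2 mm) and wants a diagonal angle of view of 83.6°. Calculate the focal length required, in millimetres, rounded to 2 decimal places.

Sensor diagonal = √(53.7² + 40.2²) = √4499.7300 ≈ 67.0800 mm.
From α = 2·arctan(d/2f) we get f = d / (2·tan(α/2)).
With d = 67.0800 mm and α/2 = 41.8°, tan(α/2) ≈ 0.89410, so f ≈ 67.0800 / 1.78821 ≈ 37.5125 mm.

37.51 mm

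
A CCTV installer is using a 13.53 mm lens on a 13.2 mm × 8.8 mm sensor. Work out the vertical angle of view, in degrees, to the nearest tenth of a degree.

Angle of view α = 2·arctan(h/2f) with h = 8.8 mm and f = 13.53 mm.
h/2f = 0.32520; arctan(0.32520) ≈ 18.0147°, so α ≈ 36.0294°.

36.0°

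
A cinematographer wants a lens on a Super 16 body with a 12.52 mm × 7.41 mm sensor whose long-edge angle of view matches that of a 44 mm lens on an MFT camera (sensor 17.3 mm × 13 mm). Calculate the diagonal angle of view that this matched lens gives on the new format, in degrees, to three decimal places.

Equal long-edge AOV ⇒ f₂ = f₁ · 12.52/17.3 = 44 × 0.72370 ≈ 31.8428 mm.
Sensor diagonal = √(12.52² + 7.41²) = √211.6585 ≈ 14.5485 mm.
Diagonal AOV on the new format = 2·arctan(14.5485 / (2 × 31.8428)) = 2·arctan(0.22844) ≈ 25.7360°.

25.736°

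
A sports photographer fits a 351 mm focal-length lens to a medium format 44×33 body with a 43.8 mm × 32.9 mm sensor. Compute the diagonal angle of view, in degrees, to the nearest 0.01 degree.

8.92°

Sensor diagonal = √(43.8² + 32.9²) = √3000.8500 ≈ 54.7800 mm.
Angle of view α = 2·arctan(d/2f) with d = 54.7800 mm and f = 351 mm.
d/2f = 0.07803; arctan(0.07803) ≈ 4.4620°, so α ≈ 8.9240°.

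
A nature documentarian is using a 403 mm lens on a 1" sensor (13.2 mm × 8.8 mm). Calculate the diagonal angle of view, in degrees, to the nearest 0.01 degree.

2.26°

Sensor diagonal = √(13.2² + 8.8²) = √251.6800 ≈ 15.8644 mm.
Angle of view α = 2·arctan(d/2f) with d = 15.8644 mm and f = 403 mm.
d/2f = 0.01968; arctan(0.01968) ≈ 1.1276°, so α ≈ 2.2552°.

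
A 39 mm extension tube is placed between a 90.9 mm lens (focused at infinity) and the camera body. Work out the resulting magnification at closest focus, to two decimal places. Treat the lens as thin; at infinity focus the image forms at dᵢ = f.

The tube moves the image plane from f to f + e, so dᵢ = 90.9 + 39 = 129.9 mm. Focus is achieved when 1/f = 1/dₒ + 1/dᵢ, giving dₒ = 1/(1/f − 1/(f+e)).
Magnification m = dᵢ/dₒ = (f+e)·(1/f − 1/(f+e)) = e/f = 39/90.9 ≈ 0.4290.

0.43×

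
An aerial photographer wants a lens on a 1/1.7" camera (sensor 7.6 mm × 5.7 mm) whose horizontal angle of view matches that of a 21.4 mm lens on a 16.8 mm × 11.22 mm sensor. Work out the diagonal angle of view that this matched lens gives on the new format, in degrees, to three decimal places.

Equal horizontal AOV ⇒ f₂ = f₁ · 7.6/16.8 = 21.4 × 0.45238 ≈ 9.6810 mm.
Sensor diagonal = √(7.6² + 5.7²) = √90.2500 ≈ 9.5000 mm.
Diagonal AOV on the new format = 2·arctan(9.5000 / (2 × 9.6810)) = 2·arctan(0.49065) ≈ 52.2701°.

52.270°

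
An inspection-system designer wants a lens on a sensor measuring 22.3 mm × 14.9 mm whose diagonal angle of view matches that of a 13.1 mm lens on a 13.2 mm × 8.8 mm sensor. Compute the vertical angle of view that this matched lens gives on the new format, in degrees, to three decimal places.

37.186°

Sensor diagonal = √(13.2² + 8.8²) = √251.6800 ≈ 15.8644 mm.
Sensor diagonal = √(22.3² + 14.9²) = √719.3000 ≈ 26.8198 mm.
Equal diagonal AOV ⇒ f₂ = f₁ · 26.8198/15.8644 = 13.1 × 1.69056 ≈ 22.1463 mm.
Vertical AOV on the new format = 2·arctan(14.9 / (2 × 22.1463)) = 2·arctan(0.33640) ≈ 37.1857°.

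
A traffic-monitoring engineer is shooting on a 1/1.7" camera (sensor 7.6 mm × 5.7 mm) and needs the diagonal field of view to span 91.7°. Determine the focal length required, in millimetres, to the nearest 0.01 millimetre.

4.61 mm

Sensor diagonal = √(7.6² + 5.7²) = √90.2500 ≈ 9.5000 mm.
From α = 2·arctan(d/2f) we get f = d / (2·tan(α/2)).
With d = 9.5000 mm and α/2 = 45.85°, tan(α/2) ≈ 1.03012, so f ≈ 9.5000 / 2.06024 ≈ 4.6111 mm.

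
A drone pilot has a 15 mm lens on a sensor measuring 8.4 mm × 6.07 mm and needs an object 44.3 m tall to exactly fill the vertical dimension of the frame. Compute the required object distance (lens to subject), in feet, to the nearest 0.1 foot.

W: 44.3 m = 44300 mm.
Magnification m = h/W = dᵢ/dₒ; combined with 1/f = 1/dₒ + 1/dᵢ this gives dₒ = f·(1 + W/h).
dₒ = 15 mm × (1 + 44300/6.07) = 15 × 7299.1878 ≈ 109487.817 mm = 109487.817/304.8 ft = 359.212 ft.

359.2 ft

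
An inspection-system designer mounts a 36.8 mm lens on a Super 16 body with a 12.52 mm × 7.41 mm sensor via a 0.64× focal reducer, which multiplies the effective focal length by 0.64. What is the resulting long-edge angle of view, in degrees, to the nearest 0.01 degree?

29.77°

Effective focal length f = 36.8 × 0.64 = 23.552 mm.
α = 2·arctan(12.52 / (2 × 23.552)) = 2·arctan(0.26579) ≈ 29.7695°.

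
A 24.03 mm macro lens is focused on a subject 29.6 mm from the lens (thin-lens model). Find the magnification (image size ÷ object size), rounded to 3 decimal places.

Thin lens: 1/f = 1/dₒ + 1/dᵢ → 1/dᵢ = 1/24.03 − 1/29.6 = 0.0078309 mm⁻¹, so dᵢ ≈ 127.6998 mm.
Magnification m = dᵢ/dₒ = 127.6998/29.6 ≈ 4.31418.

4.314×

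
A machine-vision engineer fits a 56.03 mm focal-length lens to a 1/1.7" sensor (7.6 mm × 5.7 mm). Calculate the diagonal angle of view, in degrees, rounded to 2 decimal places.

9.69°

Sensor diagonal = √(7.6² + 5.7²) = √90.2500 ≈ 9.5000 mm.
Angle of view α = 2·arctan(d/2f) with d = 9.5000 mm and f = 56.03 mm.
d/2f = 0.08478; arctan(0.08478) ≈ 4.8457°, so α ≈ 9.6914°.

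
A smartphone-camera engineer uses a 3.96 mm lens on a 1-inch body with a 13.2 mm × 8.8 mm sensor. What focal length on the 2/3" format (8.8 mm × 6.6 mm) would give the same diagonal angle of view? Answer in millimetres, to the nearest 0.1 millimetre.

2.7 mm

Sensor diagonal = √(13.2² + 8.8²) = √251.6800 ≈ 15.8644 mm.
Sensor diagonal = √(8.8² + 6.6²) = √121.0000 ≈ 11.0000 mm.
Equal angle of view means equal diagonal/f ratio, so f₂ = f₁ · (diagonal₂/diagonal₁) = 3.96 × 11.0000/15.8644.
f₂ = 3.96 × 0.69338 ≈ 2.746 mm.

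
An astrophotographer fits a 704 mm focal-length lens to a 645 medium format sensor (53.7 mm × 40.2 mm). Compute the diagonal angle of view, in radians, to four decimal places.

0.0952 rad

Sensor diagonal = √(53.7² + 40.2²) = √4499.7300 ≈ 67.0800 mm.
Angle of view α = 2·arctan(d/2f) with d = 67.0800 mm and f = 704 mm.
d/2f = 0.04764; arctan(0.04764) ≈ 0.0476 rad, so α ≈ 0.0952 rad.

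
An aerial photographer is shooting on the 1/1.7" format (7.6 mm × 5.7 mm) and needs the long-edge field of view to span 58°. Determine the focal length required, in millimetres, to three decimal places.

From α = 2·arctan(w/2f) we get f = w / (2·tan(α/2)).
With w = 7.6 mm and α/2 = 29°, tan(α/2) ≈ 0.55431, so f ≈ 7.6 / 1.10862 ≈ 6.8554 mm.

6.855 mm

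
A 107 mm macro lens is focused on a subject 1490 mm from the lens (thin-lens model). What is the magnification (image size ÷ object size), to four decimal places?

Thin lens: 1/f = 1/dₒ + 1/dᵢ → 1/dᵢ = 1/107 − 1/1490 = 0.0086747 mm⁻¹, so dᵢ ≈ 115.2784 mm.
Magnification m = dᵢ/dₒ = 115.2784/1490 ≈ 0.07737.

0.0774×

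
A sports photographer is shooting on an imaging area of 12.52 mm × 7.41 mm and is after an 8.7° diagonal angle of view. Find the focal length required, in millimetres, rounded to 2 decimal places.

95.63 mm

Sensor diagonal = √(12.52² + 7.41²) = √211.6585 ≈ 14.5485 mm.
From α = 2·arctan(d/2f) we get f = d / (2·tan(α/2)).
With d = 14.5485 mm and α/2 = 4.35°, tan(α/2) ≈ 0.07607, so f ≈ 14.5485 / 0.15214 ≈ 95.6281 mm.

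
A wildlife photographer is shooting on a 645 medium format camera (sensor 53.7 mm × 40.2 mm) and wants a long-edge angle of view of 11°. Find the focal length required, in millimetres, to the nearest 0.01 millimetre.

From α = 2·arctan(w/2f) we get f = w / (2·tan(α/2)).
With w = 53.7 mm and α/2 = 5.5°, tan(α/2) ≈ 0.09629, so f ≈ 53.7 / 0.19258 ≈ 278.8479 mm.

278.85 mm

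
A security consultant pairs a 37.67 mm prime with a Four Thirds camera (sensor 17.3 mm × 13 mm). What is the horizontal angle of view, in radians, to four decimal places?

Angle of view α = 2·arctan(w/2f) with w = 17.3 mm and f = 37.67 mm.
w/2f = 0.22963; arctan(0.22963) ≈ 0.2257 rad, so α ≈ 0.4514 rad.

0.4514 rad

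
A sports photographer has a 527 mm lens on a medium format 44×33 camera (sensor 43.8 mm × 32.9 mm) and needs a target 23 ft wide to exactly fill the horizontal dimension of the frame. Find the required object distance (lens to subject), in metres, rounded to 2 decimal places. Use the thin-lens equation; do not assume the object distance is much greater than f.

84.88 m

W: 23 ft × 304.8 mm/ft = 7010.40 mm.
Magnification m = w/W = dᵢ/dₒ; combined with 1/f = 1/dₒ + 1/dᵢ this gives dₒ = f·(1 + W/w).
dₒ = 527 mm × (1 + 7010.4/43.8) = 527 × 161.0548 ≈ 84875.874 mm = 84.8759 m.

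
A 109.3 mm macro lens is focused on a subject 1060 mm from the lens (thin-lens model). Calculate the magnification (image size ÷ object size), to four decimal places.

Thin lens: 1/f = 1/dₒ + 1/dᵢ → 1/dᵢ = 1/109.3 − 1/1060 = 0.0082057 mm⁻¹, so dᵢ ≈ 121.8660 mm.
Magnification m = dᵢ/dₒ = 121.8660/1060 ≈ 0.11497.

0.1150×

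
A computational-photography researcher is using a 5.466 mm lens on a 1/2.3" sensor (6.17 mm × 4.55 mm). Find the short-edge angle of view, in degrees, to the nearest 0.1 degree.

Angle of view α = 2·arctan(h/2f) with h = 4.55 mm and f = 5.466 mm.
h/2f = 0.41621; arctan(0.41621) ≈ 22.5975°, so α ≈ 45.1951°.

45.2°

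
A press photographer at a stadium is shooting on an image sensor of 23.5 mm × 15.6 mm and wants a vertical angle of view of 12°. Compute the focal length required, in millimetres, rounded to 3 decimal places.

74.212 mm

From α = 2·arctan(h/2f) we get f = h / (2·tan(α/2)).
With h = 15.6 mm and α/2 = 6°, tan(α/2) ≈ 0.10510, so f ≈ 15.6 / 0.21021 ≈ 74.2120 mm.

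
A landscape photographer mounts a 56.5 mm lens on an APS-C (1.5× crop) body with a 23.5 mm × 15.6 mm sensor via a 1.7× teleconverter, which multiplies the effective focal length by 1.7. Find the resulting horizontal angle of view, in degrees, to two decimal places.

13.95°

Effective focal length f = 56.5 × 1.7 = 96.05 mm.
α = 2·arctan(23.5 / (2 × 96.05)) = 2·arctan(0.12233) ≈ 13.9489°.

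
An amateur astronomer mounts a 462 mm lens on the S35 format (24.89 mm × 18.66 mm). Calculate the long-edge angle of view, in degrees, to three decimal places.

Angle of view α = 2·arctan(w/2f) with w = 24.89 mm and f = 462 mm.
w/2f = 0.02694; arctan(0.02694) ≈ 1.5430°, so α ≈ 3.0860°.

3.086°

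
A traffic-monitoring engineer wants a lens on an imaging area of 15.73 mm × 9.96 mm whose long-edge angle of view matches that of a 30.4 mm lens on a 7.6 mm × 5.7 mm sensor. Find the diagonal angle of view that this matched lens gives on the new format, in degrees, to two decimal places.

16.83°

Equal long-edge AOV ⇒ f₂ = f₁ · 15.73/7.6 = 30.4 × 2.06974 ≈ 62.9200 mm.
Sensor diagonal = √(15.73² + 9.96²) = √346.6345 ≈ 18.6181 mm.
Diagonal AOV on the new format = 2·arctan(18.6181 / (2 × 62.9200)) = 2·arctan(0.14795) ≈ 16.8318°.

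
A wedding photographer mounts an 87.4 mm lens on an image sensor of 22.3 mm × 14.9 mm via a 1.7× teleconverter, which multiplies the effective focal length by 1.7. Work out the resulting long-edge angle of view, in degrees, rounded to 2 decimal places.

Effective focal length f = 87.4 × 1.7 = 148.58 mm.
α = 2·arctan(22.3 / (2 × 148.58)) = 2·arctan(0.07504) ≈ 8.5833°.

8.58°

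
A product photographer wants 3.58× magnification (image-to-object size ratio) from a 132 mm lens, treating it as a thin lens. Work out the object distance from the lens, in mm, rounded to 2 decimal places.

168.87 mm

With m = dᵢ/dₒ and 1/f = 1/dₒ + 1/dᵢ, substituting dᵢ = m·dₒ gives 1/f = (1 + 1/m)/dₒ, hence dₒ = f·(1 + 1/m).
dₒ = 132 × (1 + 1/3.58) = 132 × 1.27933 ≈ 168.872 mm.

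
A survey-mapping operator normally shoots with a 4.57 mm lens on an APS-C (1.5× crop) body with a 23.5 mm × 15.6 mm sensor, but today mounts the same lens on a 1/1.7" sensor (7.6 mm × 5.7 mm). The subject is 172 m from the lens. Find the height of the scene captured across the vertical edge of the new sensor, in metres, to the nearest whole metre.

The focal length stays 4.57 mm; the relevant sensor dimension is now h = 5.7 mm. Object distance dₒ = 172 m = 172000 mm.
Thin-lens field height W = h·(dₒ − f)/f = 5.7 × (172000 − 4.57)/4.57 ≈ 214523.840 mm = 214.524 m.

215 m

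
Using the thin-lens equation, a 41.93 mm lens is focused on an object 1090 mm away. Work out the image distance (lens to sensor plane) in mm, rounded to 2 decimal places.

43.61 mm

1/dᵢ = 1/f − 1/dₒ = 1/41.93 − 1/1090 = 0.0229318 mm⁻¹.
dᵢ = 1/0.0229318 ≈ 43.6075 mm.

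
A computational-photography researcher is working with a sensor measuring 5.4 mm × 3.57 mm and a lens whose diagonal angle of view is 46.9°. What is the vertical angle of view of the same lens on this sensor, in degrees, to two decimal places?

26.91°

Sensor diagonal = √(5.4² + 3.57²) = √41.9049 ≈ 6.4734 mm.
From the diagonal AOV: f = 6.4734 / (2·tan(23.45°)) = 6.4734 / 0.86755 ≈ 7.4617 mm.
Vertical AOV = 2·arctan(3.57 / (2 × 7.4617)) = 2·arctan(0.23922) ≈ 26.9071°.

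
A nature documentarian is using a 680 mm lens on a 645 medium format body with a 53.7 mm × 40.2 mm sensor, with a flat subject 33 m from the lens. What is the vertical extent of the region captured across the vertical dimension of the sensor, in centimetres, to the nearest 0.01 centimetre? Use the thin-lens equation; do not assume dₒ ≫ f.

dₒ: 33 m = 33000 mm.
Similar triangles through the lens centre give W/dₒ = h/dᵢ; with 1/f = 1/dₒ + 1/dᵢ this gives W = h·(dₒ − f)/f.
W = 40.2 mm × (33000 − 680) / 680 = 40.2 × 47.5294 ≈ 1910.682 mm = 191.068 cm.

191.07 cm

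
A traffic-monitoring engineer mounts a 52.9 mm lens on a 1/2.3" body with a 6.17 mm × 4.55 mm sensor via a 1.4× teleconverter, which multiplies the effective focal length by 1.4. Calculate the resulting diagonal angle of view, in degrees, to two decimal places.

5.93°

Effective focal length f = 52.9 × 1.4 = 74.06 mm.
Sensor diagonal = √(6.17² + 4.55²) = √58.7714 ≈ 7.6663 mm.
α = 2·arctan(7.666 / (2 × 74.06)) = 2·arctan(0.05176) ≈ 5.9256°.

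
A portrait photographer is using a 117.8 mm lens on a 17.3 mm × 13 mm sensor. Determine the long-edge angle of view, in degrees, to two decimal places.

Angle of view α = 2·arctan(w/2f) with w = 17.3 mm and f = 117.8 mm.
w/2f = 0.07343; arctan(0.07343) ≈ 4.1997°, so α ≈ 8.3993°.

8.40°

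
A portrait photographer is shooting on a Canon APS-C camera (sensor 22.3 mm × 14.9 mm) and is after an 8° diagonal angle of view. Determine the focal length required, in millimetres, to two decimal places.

191.77 mm

Sensor diagonal = √(22.3² + 14.9²) = √719.3000 ≈ 26.8198 mm.
From α = 2·arctan(d/2f) we get f = d / (2·tan(α/2)).
With d = 26.8198 mm and α/2 = 4°, tan(α/2) ≈ 0.06993, so f ≈ 26.8198 / 0.13985 ≈ 191.7703 mm.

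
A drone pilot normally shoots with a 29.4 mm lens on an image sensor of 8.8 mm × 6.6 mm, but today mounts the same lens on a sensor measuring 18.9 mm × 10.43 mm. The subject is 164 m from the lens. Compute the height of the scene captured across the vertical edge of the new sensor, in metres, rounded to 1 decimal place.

58.2 m

The focal length stays 29.4 mm; the relevant sensor dimension is now h = 10.43 mm. Object distance dₒ = 164 m = 164000 mm.
Thin-lens field height W = h·(dₒ − f)/f = 10.43 × (164000 − 29.4)/29.4 ≈ 58170.522 mm = 58.1705 m.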